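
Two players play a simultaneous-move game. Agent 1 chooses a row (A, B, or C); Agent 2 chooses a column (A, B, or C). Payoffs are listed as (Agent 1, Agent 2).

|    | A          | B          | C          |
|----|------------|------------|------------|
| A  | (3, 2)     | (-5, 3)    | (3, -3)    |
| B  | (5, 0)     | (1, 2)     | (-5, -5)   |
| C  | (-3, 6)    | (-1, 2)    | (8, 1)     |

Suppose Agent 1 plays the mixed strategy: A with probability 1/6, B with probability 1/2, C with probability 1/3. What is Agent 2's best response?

Agent 2's best reply maximizes expected payoff against the mix.
A: (1/6)·2 + (1/2)·0 + (1/3)·6 = 7/3
B: (1/6)·3 + (1/2)·2 + (1/3)·2 = 13/6
C: (1/6)·(-3) + (1/2)·(-5) + (1/3)·1 = -8/3
Highest expected payoff is 7/3, from A.

A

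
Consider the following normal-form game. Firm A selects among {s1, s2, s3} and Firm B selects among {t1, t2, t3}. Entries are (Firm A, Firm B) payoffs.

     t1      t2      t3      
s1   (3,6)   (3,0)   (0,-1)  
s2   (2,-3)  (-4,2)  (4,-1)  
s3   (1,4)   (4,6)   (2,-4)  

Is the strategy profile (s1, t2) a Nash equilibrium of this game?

No

Holding Firm B at t2: Firm A gets 3 from s1 but could get 4 by switching to s3. Firm A has a profitable deviation.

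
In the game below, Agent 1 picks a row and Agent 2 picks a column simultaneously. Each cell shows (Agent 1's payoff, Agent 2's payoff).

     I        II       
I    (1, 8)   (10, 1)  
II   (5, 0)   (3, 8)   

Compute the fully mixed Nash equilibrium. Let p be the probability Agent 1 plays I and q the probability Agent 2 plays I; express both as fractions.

Each player's mixing probability is pinned down by making the *other* player indifferent.
Agent 2 indifferent between I and II: p·8 + (1−p)·0 = p·1 + (1−p)·8 ⟹ 0 + 8p = 8 + (-7)p ⟹ p = 8/15.
Agent 1 indifferent between I and II: q·1 + (1−q)·10 = q·5 + (1−q)·3 ⟹ 10 + (-9)q = 3 + 2q ⟹ q = 7/11.

p = 8/15, q = 7/11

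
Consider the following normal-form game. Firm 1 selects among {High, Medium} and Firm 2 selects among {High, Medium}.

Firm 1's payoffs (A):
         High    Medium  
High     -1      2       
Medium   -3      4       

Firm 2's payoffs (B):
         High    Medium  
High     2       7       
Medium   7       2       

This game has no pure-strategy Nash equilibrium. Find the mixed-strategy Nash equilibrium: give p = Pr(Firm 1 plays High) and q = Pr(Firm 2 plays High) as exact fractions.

p = 1/2, q = 1/2

Each player's mixing probability is pinned down by making the *other* player indifferent.
Firm 2 indifferent between High and Medium: p·2 + (1−p)·7 = p·7 + (1−p)·2 ⟹ 7 + (-5)p = 2 + 5p ⟹ p = 1/2.
Firm 1 indifferent between High and Medium: q·(-1) + (1−q)·2 = q·(-3) + (1−q)·4 ⟹ 2 + (-3)q = 4 + (-7)q ⟹ q = 1/2.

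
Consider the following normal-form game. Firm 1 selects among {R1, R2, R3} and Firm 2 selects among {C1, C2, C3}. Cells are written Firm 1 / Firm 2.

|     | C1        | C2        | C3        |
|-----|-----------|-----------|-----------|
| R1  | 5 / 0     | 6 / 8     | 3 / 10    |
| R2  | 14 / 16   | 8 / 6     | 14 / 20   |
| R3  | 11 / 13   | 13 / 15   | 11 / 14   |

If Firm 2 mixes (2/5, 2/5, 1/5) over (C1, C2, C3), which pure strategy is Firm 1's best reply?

R3

Compute Firm 1's expected payoff from each pure strategy against the given mix.
R1: (2/5)·5 + (2/5)·6 + (1/5)·3 = 5
R2: (2/5)·14 + (2/5)·8 + (1/5)·14 = 58/5
R3: (2/5)·11 + (2/5)·13 + (1/5)·11 = 59/5
Highest expected payoff is 59/5, from R3.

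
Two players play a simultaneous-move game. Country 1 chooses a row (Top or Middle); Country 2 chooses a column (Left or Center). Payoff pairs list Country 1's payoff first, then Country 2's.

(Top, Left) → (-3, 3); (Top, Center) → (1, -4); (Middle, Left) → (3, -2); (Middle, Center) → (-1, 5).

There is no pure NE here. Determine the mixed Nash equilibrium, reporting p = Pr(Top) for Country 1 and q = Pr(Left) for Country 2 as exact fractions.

Each player's mixing probability is pinned down by making the *other* player indifferent.
Country 2 indifferent between Left and Center: p·3 + (1−p)·(-2) = p·(-4) + (1−p)·5 ⟹ (-2) + 5p = 5 + (-9)p ⟹ p = 1/2.
Country 1 indifferent between Top and Middle: q·(-3) + (1−q)·1 = q·3 + (1−q)·(-1) ⟹ 1 + (-4)q = (-1) + 4q ⟹ q = 1/4.

p = 1/2, q = 1/4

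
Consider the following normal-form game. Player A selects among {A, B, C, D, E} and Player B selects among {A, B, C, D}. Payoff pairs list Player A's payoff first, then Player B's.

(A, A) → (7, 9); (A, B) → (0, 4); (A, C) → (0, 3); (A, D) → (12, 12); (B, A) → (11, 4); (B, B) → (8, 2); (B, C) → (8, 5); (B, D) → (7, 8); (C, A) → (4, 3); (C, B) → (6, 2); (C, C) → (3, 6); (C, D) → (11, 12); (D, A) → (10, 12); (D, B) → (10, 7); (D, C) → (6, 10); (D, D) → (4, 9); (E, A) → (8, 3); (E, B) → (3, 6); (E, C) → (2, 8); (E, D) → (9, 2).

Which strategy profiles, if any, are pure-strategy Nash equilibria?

(A, D)

Check mutual best responses: a cell is a NE iff neither player can gain by unilaterally deviating.
Player A's best responses — vs A: B (payoff 11); vs B: D (payoff 10); vs C: B (payoff 8); vs D: A (payoff 12).
Player B's best responses — vs A: D (payoff 12); vs B: D (payoff 8); vs C: D (payoff 12); vs D: A (payoff 12); vs E: C (payoff 8).
The only mutual best response is (A, D); neither player gains by switching there.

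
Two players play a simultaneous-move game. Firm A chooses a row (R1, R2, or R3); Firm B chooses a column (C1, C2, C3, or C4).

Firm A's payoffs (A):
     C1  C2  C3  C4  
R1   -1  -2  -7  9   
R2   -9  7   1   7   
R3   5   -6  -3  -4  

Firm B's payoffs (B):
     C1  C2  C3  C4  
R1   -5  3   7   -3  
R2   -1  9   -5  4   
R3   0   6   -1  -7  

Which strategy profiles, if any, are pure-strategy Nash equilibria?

Find each player's best response to every opponent strategy; NE are the intersections.
Firm A's best responses — vs C1: R3 (payoff 5); vs C2: R2 (payoff 7); vs C3: R2 (payoff 1); vs C4: R1 (payoff 9).
Firm B's best responses — vs R1: C3 (payoff 7); vs R2: C2 (payoff 9); vs R3: C2 (payoff 6).
The only mutual best response is (R2, C2); neither player gains by switching there.

(R2, C2)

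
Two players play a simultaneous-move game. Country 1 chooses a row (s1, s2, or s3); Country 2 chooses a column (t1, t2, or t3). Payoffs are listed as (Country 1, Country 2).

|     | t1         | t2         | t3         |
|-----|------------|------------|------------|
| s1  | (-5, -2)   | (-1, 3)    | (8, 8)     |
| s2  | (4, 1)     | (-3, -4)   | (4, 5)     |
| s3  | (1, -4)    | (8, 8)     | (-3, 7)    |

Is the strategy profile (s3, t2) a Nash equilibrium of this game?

Yes

Holding Country 2 at t2: Country 1 gets 8 from s3, versus -1 from s1, -3 from s2. No profitable deviation for Country 1.
Holding Country 1 at s3: Country 2 gets 8 from t2, versus -4 from t1, 7 from t3. No profitable deviation for Country 2 either.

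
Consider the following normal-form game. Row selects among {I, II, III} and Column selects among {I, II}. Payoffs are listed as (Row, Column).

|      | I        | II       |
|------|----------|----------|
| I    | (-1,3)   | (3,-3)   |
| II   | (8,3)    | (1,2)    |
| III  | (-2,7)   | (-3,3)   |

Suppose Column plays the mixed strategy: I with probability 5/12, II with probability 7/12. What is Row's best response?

Row's best reply maximizes expected payoff against the mix.
I: (5/12)·(-1) + (7/12)·3 = 4/3
II: (5/12)·8 + (7/12)·1 = 47/12
III: (5/12)·(-2) + (7/12)·(-3) = -31/12
Highest expected payoff is 47/12, from II.

II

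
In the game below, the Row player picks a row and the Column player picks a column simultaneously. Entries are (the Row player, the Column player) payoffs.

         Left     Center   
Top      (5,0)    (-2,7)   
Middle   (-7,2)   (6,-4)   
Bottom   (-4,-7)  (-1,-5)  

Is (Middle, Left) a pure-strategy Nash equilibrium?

Holding the Column player at Left: the Row player gets -7 from Middle but could get 5 by switching to Top. The Row player has a profitable deviation.

No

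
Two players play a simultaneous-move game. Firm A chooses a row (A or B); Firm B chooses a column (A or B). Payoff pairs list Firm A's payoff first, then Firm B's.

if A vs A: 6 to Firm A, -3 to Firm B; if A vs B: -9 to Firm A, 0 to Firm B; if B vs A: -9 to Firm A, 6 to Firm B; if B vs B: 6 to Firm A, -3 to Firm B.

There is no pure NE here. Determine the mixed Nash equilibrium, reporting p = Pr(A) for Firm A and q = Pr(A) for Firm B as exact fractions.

In a mixed NE each player is indifferent between their pure strategies, so the opponent's mix sets the indifference.
Firm B indifferent between A and B: p·(-3) + (1−p)·6 = p·0 + (1−p)·(-3) ⟹ 6 + (-9)p = (-3) + 3p ⟹ p = 3/4.
Firm A indifferent between A and B: q·6 + (1−q)·(-9) = q·(-9) + (1−q)·6 ⟹ (-9) + 15q = 6 + (-15)q ⟹ q = 1/2.

p = 3/4, q = 1/2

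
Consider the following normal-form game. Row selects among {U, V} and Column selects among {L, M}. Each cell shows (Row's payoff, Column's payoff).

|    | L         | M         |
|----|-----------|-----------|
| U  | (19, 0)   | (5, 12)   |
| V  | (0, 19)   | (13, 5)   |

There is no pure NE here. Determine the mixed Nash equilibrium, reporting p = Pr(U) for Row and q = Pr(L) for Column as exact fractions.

p = 7/13, q = 8/27

In a mixed NE each player is indifferent between their pure strategies, so the opponent's mix sets the indifference.
Column indifferent between L and M: p·0 + (1−p)·19 = p·12 + (1−p)·5 ⟹ 19 + (-19)p = 5 + 7p ⟹ p = 7/13.
Row indifferent between U and V: q·19 + (1−q)·5 = q·0 + (1−q)·13 ⟹ 5 + 14q = 13 + (-13)q ⟹ q = 8/27.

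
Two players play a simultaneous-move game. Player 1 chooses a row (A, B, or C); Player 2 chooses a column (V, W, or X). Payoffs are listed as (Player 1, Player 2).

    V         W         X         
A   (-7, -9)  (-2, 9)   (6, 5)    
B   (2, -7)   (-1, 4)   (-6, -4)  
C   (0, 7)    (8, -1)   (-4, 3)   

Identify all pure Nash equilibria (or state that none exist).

No pure-strategy Nash equilibrium

Check mutual best responses: a cell is a NE iff neither player can gain by unilaterally deviating.
Player 1's best responses — vs V: B (payoff 2); vs W: C (payoff 8); vs X: A (payoff 6).
Player 2's best responses — vs A: W (payoff 9); vs B: W (payoff 4); vs C: V (payoff 7).
No cell has both players best-responding. For instance, Player 1's best reply to W is C, but against C Player 2 prefers V over W.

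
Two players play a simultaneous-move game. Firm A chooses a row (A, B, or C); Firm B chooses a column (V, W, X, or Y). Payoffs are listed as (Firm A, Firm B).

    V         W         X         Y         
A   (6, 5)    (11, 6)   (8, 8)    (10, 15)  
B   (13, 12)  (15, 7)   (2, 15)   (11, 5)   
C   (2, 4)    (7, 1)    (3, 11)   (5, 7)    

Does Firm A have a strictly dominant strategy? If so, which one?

None

Check whether one of Firm A's strategies beats all alternatives regardless of what the opponent does.
A is not dominant: against V, B gives 13 > 6.
B is not dominant: against X, A gives 8 > 2.
C is not dominant: against V, A gives 6 > 2.
No single strategy is best against every opponent action.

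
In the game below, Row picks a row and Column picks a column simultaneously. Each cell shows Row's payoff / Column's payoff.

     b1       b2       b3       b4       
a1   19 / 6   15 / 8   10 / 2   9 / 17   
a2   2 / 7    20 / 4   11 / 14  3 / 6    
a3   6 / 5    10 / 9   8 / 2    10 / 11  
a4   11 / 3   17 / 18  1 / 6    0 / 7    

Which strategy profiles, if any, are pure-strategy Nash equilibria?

Find each player's best response to every opponent strategy; NE are the intersections.
Row's best responses — vs b1: a1 (payoff 19); vs b2: a2 (payoff 20); vs b3: a2 (payoff 11); vs b4: a3 (payoff 10).
Column's best responses — vs a1: b4 (payoff 17); vs a2: b3 (payoff 14); vs a3: b4 (payoff 11); vs a4: b2 (payoff 18).
Mutual best responses occur at (a2, b3) and (a3, b4); at each, neither player gains by switching.

(a2, b3) and (a3, b4)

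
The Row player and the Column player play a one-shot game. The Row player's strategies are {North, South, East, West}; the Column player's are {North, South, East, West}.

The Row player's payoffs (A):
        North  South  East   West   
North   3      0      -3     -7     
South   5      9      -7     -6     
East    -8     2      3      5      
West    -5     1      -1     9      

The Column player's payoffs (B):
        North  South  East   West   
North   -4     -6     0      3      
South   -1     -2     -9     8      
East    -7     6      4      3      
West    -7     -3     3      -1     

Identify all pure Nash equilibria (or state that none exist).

None

Find each player's best response to every opponent strategy; NE are the intersections.
The Row player's best responses — vs North: South (payoff 5); vs South: South (payoff 9); vs East: East (payoff 3); vs West: West (payoff 9).
The Column player's best responses — vs North: West (payoff 3); vs South: West (payoff 8); vs East: South (payoff 6); vs West: East (payoff 3).
No cell has both players best-responding. For instance, the Row player's best reply to West is West, but against West the Column player prefers East over West.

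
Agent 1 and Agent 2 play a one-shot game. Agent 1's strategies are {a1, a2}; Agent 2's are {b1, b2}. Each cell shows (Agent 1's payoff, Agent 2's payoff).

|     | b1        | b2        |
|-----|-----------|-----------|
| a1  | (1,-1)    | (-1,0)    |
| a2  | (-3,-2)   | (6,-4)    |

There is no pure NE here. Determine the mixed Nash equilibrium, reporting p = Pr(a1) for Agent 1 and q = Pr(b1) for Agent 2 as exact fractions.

p = 2/3, q = 7/11

Each player's mixing probability is pinned down by making the *other* player indifferent.
Agent 2 indifferent between b1 and b2: p·(-1) + (1−p)·(-2) = p·0 + (1−p)·(-4) ⟹ (-2) + 1p = (-4) + 4p ⟹ p = 2/3.
Agent 1 indifferent between a1 and a2: q·1 + (1−q)·(-1) = q·(-3) + (1−q)·6 ⟹ (-1) + 2q = 6 + (-9)q ⟹ q = 7/11.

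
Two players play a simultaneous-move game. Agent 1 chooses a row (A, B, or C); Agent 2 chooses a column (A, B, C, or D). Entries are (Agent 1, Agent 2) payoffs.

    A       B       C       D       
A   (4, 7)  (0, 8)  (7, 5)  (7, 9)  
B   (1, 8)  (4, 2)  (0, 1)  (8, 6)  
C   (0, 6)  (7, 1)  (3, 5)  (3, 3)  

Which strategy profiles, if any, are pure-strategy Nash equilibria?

No pure-strategy Nash equilibrium

Find each player's best response to every opponent strategy; NE are the intersections.
Agent 1's best responses — vs A: A (payoff 4); vs B: C (payoff 7); vs C: A (payoff 7); vs D: B (payoff 8).
Agent 2's best responses — vs A: D (payoff 9); vs B: A (payoff 8); vs C: A (payoff 6).
No cell has both players best-responding. For instance, Agent 1's best reply to A is A, but against A Agent 2 prefers D over A.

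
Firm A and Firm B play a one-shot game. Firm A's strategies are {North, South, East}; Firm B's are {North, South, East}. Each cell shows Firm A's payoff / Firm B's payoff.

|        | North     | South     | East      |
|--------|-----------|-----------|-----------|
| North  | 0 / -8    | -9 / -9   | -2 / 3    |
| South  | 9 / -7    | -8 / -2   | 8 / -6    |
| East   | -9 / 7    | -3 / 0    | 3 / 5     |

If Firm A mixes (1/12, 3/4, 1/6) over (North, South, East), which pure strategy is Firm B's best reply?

Compute Firm B's expected payoff from each pure strategy against the given mix.
North: (1/12)·(-8) + (3/4)·(-7) + (1/6)·7 = -19/4
South: (1/12)·(-9) + (3/4)·(-2) + (1/6)·0 = -9/4
East: (1/12)·3 + (3/4)·(-6) + (1/6)·5 = -41/12
Highest expected payoff is -9/4, from South.

South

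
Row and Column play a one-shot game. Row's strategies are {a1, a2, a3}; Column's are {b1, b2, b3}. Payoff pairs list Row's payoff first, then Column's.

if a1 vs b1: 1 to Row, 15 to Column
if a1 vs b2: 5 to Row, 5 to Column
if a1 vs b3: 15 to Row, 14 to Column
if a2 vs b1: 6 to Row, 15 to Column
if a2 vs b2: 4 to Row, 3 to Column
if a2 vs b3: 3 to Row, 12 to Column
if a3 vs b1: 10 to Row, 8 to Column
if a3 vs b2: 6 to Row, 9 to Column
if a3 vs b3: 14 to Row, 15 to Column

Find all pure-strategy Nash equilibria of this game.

Check mutual best responses: a cell is a NE iff neither player can gain by unilaterally deviating.
Row's best responses — vs b1: a3 (payoff 10); vs b2: a3 (payoff 6); vs b3: a1 (payoff 15).
Column's best responses — vs a1: b1 (payoff 15); vs a2: b1 (payoff 15); vs a3: b3 (payoff 15).
No cell has both players best-responding. For instance, Row's best reply to b2 is a3, but against a3 Column prefers b3 over b2.

None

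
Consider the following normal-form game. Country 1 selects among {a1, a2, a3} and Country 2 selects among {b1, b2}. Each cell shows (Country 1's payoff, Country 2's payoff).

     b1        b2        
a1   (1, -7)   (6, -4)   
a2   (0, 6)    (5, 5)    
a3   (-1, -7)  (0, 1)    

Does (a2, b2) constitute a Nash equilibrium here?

Holding Country 2 at b2: Country 1 gets 5 from a2 but could get 6 by switching to a1. Country 1 has a profitable deviation.

No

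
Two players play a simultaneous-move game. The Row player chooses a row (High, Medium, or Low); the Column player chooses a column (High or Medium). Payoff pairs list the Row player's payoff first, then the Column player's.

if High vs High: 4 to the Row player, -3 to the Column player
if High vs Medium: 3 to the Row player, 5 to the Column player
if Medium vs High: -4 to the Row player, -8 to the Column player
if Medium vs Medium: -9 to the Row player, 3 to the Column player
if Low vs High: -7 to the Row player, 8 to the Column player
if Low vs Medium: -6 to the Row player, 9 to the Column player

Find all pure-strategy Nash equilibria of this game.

Check mutual best responses: a cell is a NE iff neither player can gain by unilaterally deviating.
The Row player's best responses — vs High: High (payoff 4); vs Medium: High (payoff 3).
The Column player's best responses — vs High: Medium (payoff 5); vs Medium: Medium (payoff 3); vs Low: Medium (payoff 9).
The only mutual best response is (High, Medium); neither player gains by switching there.

(High, Medium)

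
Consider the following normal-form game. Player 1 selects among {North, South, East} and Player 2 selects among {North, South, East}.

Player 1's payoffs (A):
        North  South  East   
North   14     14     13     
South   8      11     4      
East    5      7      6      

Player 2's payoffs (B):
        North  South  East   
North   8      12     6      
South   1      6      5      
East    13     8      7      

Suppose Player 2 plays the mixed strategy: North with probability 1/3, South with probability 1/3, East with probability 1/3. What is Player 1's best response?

North

Compute Player 1's expected payoff from each pure strategy against the given mix.
North: (1/3)·14 + (1/3)·14 + (1/3)·13 = 41/3
South: (1/3)·8 + (1/3)·11 + (1/3)·4 = 23/3
East: (1/3)·5 + (1/3)·7 + (1/3)·6 = 6
Highest expected payoff is 41/3, from North.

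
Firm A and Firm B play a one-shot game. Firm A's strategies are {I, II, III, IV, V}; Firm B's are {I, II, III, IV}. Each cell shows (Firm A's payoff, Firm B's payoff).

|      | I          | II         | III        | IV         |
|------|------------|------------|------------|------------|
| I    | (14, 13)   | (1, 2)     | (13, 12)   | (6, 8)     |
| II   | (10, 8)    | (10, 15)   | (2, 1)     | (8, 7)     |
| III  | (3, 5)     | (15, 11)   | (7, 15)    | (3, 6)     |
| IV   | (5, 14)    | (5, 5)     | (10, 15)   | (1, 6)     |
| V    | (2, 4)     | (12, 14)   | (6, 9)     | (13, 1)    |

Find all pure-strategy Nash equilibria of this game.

(I, I)

A profile is a Nash equilibrium when each player is best-responding to the other.
Firm A's best responses — vs I: I (payoff 14); vs II: III (payoff 15); vs III: I (payoff 13); vs IV: V (payoff 13).
Firm B's best responses — vs I: I (payoff 13); vs II: II (payoff 15); vs III: III (payoff 15); vs IV: III (payoff 15); vs V: II (payoff 14).
The only mutual best response is (I, I); neither player gains by switching there.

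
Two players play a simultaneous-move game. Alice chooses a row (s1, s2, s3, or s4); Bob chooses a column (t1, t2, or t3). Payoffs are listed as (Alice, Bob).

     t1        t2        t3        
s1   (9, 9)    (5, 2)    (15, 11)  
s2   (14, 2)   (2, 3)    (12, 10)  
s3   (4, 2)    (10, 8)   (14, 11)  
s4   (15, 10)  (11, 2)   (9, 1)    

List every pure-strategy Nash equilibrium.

A profile is a Nash equilibrium when each player is best-responding to the other.
Alice's best responses — vs t1: s4 (payoff 15); vs t2: s4 (payoff 11); vs t3: s1 (payoff 15).
Bob's best responses — vs s1: t3 (payoff 11); vs s2: t3 (payoff 10); vs s3: t3 (payoff 11); vs s4: t1 (payoff 10).
Mutual best responses occur at (s1, t3) and (s4, t1); at each, neither player gains by switching.

(s1, t3) and (s4, t1)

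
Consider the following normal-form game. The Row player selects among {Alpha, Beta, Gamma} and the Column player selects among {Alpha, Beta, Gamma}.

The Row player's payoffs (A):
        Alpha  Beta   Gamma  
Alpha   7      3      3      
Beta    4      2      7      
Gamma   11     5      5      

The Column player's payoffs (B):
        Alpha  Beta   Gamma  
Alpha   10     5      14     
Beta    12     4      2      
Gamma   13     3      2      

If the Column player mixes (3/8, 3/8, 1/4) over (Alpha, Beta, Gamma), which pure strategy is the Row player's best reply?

The Row player's best reply maximizes expected payoff against the mix.
Alpha: (3/8)·7 + (3/8)·3 + (1/4)·3 = 9/2
Beta: (3/8)·4 + (3/8)·2 + (1/4)·7 = 4
Gamma: (3/8)·11 + (3/8)·5 + (1/4)·5 = 29/4
Highest expected payoff is 29/4, from Gamma.

Gamma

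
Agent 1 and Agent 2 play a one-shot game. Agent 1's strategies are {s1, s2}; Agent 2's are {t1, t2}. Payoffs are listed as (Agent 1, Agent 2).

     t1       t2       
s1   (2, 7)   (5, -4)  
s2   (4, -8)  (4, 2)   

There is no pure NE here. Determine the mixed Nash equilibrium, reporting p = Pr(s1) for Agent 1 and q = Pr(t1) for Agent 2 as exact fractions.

In a mixed NE each player is indifferent between their pure strategies, so the opponent's mix sets the indifference.
Agent 2 indifferent between t1 and t2: p·7 + (1−p)·(-8) = p·(-4) + (1−p)·2 ⟹ (-8) + 15p = 2 + (-6)p ⟹ p = 10/21.
Agent 1 indifferent between s1 and s2: q·2 + (1−q)·5 = q·4 + (1−q)·4 ⟹ 5 + (-3)q = 4 + 0q ⟹ q = 1/3.

p = 10/21, q = 1/3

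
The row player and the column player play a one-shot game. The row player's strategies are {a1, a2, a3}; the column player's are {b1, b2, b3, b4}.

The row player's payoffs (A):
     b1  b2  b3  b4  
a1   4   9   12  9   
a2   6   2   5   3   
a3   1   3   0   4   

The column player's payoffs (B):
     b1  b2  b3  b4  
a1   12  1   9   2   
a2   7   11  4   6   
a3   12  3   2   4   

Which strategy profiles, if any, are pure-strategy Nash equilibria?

None

A profile is a Nash equilibrium when each player is best-responding to the other.
The row player's best responses — vs b1: a2 (payoff 6); vs b2: a1 (payoff 9); vs b3: a1 (payoff 12); vs b4: a1 (payoff 9).
The column player's best responses — vs a1: b1 (payoff 12); vs a2: b2 (payoff 11); vs a3: b1 (payoff 12).
No cell has both players best-responding. For instance, the row player's best reply to b1 is a2, but against a2 the column player prefers b2 over b1.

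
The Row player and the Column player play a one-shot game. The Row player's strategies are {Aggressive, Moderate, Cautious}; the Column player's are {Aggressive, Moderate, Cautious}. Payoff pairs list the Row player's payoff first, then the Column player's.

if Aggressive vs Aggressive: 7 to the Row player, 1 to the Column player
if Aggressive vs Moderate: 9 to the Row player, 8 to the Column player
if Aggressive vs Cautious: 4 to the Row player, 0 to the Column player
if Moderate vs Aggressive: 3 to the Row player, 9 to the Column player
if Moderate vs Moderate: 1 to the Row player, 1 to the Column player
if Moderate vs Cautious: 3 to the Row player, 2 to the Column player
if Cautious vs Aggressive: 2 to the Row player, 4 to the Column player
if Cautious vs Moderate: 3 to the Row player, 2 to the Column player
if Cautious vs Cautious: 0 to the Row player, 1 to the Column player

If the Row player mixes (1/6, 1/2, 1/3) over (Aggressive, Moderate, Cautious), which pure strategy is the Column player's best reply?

The Column player's best reply maximizes expected payoff against the mix.
Aggressive: (1/6)·1 + (1/2)·9 + (1/3)·4 = 6
Moderate: (1/6)·8 + (1/2)·1 + (1/3)·2 = 5/2
Cautious: (1/6)·0 + (1/2)·2 + (1/3)·1 = 4/3
Highest expected payoff is 6, from Aggressive.

Aggressive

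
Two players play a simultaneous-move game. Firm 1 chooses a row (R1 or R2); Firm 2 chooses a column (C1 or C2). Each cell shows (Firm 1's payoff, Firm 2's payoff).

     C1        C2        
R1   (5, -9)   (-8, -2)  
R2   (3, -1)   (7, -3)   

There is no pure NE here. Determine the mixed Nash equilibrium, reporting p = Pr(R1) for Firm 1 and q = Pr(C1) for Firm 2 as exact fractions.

p = 2/9, q = 15/17

In a mixed NE each player is indifferent between their pure strategies, so the opponent's mix sets the indifference.
Firm 2 indifferent between C1 and C2: p·(-9) + (1−p)·(-1) = p·(-2) + (1−p)·(-3) ⟹ (-1) + (-8)p = (-3) + 1p ⟹ p = 2/9.
Firm 1 indifferent between R1 and R2: q·5 + (1−q)·(-8) = q·3 + (1−q)·7 ⟹ (-8) + 13q = 7 + (-4)q ⟹ q = 15/17.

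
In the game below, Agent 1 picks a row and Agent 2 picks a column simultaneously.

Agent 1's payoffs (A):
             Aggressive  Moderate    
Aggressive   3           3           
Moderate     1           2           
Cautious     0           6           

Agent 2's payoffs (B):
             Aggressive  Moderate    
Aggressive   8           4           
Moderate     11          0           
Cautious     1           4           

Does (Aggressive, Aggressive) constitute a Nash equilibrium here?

Holding Agent 2 at Aggressive: Agent 1 gets 3 from Aggressive, versus 1 from Moderate, 0 from Cautious. No profitable deviation for Agent 1.
Holding Agent 1 at Aggressive: Agent 2 gets 8 from Aggressive, versus 4 from Moderate. No profitable deviation for Agent 2 either.

Yes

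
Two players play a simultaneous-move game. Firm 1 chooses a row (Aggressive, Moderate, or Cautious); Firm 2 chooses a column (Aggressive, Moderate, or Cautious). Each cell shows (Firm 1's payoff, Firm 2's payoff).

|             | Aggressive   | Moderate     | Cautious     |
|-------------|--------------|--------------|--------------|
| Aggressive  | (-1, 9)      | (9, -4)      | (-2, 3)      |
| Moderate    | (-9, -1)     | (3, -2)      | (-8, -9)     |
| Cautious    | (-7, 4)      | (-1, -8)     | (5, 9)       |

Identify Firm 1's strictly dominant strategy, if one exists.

A strategy is strictly dominant if it gives Firm 1 a strictly higher payoff than every other strategy, against every choice by the opponent.
Aggressive is not dominant: against Cautious, Cautious gives 5 > -2.
Moderate is not dominant: against Aggressive, Aggressive gives -1 > -9.
Cautious is not dominant: against Aggressive, Aggressive gives -1 > -7.
No single strategy is best against every opponent action.

No strictly dominant strategy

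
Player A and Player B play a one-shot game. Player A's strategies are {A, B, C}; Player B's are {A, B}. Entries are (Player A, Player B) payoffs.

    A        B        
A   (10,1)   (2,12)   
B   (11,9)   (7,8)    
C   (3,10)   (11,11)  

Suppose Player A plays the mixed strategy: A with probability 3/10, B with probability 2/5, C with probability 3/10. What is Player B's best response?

Compute Player B's expected payoff from each pure strategy against the given mix.
A: (3/10)·1 + (2/5)·9 + (3/10)·10 = 69/10
B: (3/10)·12 + (2/5)·8 + (3/10)·11 = 101/10
Highest expected payoff is 101/10, from B.

B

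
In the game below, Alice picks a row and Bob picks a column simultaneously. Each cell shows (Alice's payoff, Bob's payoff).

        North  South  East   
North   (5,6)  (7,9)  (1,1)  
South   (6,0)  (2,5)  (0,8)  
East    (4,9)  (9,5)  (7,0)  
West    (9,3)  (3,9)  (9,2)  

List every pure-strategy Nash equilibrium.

None

Find each player's best response to every opponent strategy; NE are the intersections.
Alice's best responses — vs North: West (payoff 9); vs South: East (payoff 9); vs East: West (payoff 9).
Bob's best responses — vs North: South (payoff 9); vs South: East (payoff 8); vs East: North (payoff 9); vs West: South (payoff 9).
No cell has both players best-responding. For instance, Alice's best reply to South is East, but against East Bob prefers North over South.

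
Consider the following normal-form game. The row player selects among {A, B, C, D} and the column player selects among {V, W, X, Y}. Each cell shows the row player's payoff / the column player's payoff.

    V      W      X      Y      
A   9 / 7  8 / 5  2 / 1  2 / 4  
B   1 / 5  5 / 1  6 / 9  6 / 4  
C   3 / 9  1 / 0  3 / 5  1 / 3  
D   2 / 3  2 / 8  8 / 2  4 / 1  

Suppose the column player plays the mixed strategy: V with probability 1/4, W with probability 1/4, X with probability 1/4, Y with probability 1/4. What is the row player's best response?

The row player's best reply maximizes expected payoff against the mix.
A: (1/4)·9 + (1/4)·8 + (1/4)·2 + (1/4)·2 = 21/4
B: (1/4)·1 + (1/4)·5 + (1/4)·6 + (1/4)·6 = 9/2
C: (1/4)·3 + (1/4)·1 + (1/4)·3 + (1/4)·1 = 2
D: (1/4)·2 + (1/4)·2 + (1/4)·8 + (1/4)·4 = 4
Highest expected payoff is 21/4, from A.

A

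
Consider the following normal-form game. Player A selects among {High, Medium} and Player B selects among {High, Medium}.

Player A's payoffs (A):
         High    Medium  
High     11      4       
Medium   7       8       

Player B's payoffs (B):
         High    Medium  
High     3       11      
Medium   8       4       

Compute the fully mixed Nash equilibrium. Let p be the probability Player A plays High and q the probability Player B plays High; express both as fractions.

p = 1/3, q = 1/2

Each player's mixing probability is pinned down by making the *other* player indifferent.
Player B indifferent between High and Medium: p·3 + (1−p)·8 = p·11 + (1−p)·4 ⟹ 8 + (-5)p = 4 + 7p ⟹ p = 1/3.
Player A indifferent between High and Medium: q·11 + (1−q)·4 = q·7 + (1−q)·8 ⟹ 4 + 7q = 8 + (-1)q ⟹ q = 1/2.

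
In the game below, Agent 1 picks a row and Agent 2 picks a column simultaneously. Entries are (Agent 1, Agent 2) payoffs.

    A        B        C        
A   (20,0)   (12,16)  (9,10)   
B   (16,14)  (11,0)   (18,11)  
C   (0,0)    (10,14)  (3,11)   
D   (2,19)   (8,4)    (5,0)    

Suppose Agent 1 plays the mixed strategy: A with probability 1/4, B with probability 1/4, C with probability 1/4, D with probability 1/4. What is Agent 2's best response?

Agent 2's best reply maximizes expected payoff against the mix.
A: (1/4)·0 + (1/4)·14 + (1/4)·0 + (1/4)·19 = 33/4
B: (1/4)·16 + (1/4)·0 + (1/4)·14 + (1/4)·4 = 17/2
C: (1/4)·10 + (1/4)·11 + (1/4)·11 + (1/4)·0 = 8
Highest expected payoff is 17/2, from B.

B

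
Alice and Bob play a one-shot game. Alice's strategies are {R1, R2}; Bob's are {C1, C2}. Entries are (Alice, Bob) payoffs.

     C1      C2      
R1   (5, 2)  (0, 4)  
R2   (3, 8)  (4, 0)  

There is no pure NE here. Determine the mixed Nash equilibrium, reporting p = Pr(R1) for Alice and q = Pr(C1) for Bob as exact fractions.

p = 4/5, q = 2/3

In a mixed NE each player is indifferent between their pure strategies, so the opponent's mix sets the indifference.
Bob indifferent between C1 and C2: p·2 + (1−p)·8 = p·4 + (1−p)·0 ⟹ 8 + (-6)p = 0 + 4p ⟹ p = 4/5.
Alice indifferent between R1 and R2: q·5 + (1−q)·0 = q·3 + (1−q)·4 ⟹ 0 + 5q = 4 + (-1)q ⟹ q = 2/3.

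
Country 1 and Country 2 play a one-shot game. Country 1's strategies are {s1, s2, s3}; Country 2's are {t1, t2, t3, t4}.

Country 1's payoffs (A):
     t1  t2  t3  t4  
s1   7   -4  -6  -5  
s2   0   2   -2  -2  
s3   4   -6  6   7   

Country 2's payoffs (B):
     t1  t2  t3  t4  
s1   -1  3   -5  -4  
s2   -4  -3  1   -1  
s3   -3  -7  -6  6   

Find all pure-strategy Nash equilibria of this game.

Check mutual best responses: a cell is a NE iff neither player can gain by unilaterally deviating.
Country 1's best responses — vs t1: s1 (payoff 7); vs t2: s2 (payoff 2); vs t3: s3 (payoff 6); vs t4: s3 (payoff 7).
Country 2's best responses — vs s1: t2 (payoff 3); vs s2: t3 (payoff 1); vs s3: t4 (payoff 6).
The only mutual best response is (s3, t4); neither player gains by switching there.

(s3, t4)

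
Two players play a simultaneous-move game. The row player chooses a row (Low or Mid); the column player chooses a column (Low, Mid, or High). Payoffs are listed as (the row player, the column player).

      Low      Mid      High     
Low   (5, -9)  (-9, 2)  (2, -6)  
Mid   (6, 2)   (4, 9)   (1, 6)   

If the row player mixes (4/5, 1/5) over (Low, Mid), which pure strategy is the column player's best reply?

Mid

The column player's best reply maximizes expected payoff against the mix.
Low: (4/5)·(-9) + (1/5)·2 = -34/5
Mid: (4/5)·2 + (1/5)·9 = 17/5
High: (4/5)·(-6) + (1/5)·6 = -18/5
Highest expected payoff is 17/5, from Mid.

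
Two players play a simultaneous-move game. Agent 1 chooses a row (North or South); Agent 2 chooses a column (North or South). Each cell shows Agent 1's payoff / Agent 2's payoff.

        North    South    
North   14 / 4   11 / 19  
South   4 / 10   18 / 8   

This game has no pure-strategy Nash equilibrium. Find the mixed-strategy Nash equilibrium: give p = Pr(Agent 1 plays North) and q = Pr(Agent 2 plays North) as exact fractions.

In a mixed NE each player is indifferent between their pure strategies, so the opponent's mix sets the indifference.
Agent 2 indifferent between North and South: p·4 + (1−p)·10 = p·19 + (1−p)·8 ⟹ 10 + (-6)p = 8 + 11p ⟹ p = 2/17.
Agent 1 indifferent between North and South: q·14 + (1−q)·11 = q·4 + (1−q)·18 ⟹ 11 + 3q = 18 + (-14)q ⟹ q = 7/17.

p = 2/17, q = 7/17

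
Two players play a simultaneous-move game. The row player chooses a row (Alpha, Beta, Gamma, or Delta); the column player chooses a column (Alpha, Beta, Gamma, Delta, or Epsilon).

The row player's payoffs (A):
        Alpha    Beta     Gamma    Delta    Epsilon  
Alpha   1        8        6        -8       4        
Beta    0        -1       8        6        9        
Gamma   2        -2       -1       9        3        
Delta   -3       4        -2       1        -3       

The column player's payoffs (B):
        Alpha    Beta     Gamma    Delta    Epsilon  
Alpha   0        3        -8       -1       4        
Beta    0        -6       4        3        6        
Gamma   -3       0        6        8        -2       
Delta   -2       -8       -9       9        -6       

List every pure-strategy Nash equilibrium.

(Beta, Epsilon) and (Gamma, Delta)

A profile is a Nash equilibrium when each player is best-responding to the other.
The row player's best responses — vs Alpha: Gamma (payoff 2); vs Beta: Alpha (payoff 8); vs Gamma: Beta (payoff 8); vs Delta: Gamma (payoff 9); vs Epsilon: Beta (payoff 9).
The column player's best responses — vs Alpha: Epsilon (payoff 4); vs Beta: Epsilon (payoff 6); vs Gamma: Delta (payoff 8); vs Delta: Delta (payoff 9).
Mutual best responses occur at (Beta, Epsilon) and (Gamma, Delta); at each, neither player gains by switching.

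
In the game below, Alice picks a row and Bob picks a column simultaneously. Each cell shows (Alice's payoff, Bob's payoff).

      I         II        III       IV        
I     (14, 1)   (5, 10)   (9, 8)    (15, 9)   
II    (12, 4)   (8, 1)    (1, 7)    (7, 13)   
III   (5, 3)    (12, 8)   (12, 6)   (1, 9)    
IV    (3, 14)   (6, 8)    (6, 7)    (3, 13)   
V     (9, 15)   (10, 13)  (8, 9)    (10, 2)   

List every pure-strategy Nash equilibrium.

There is no pure-strategy Nash equilibrium

Check mutual best responses: a cell is a NE iff neither player can gain by unilaterally deviating.
Alice's best responses — vs I: I (payoff 14); vs II: III (payoff 12); vs III: III (payoff 12); vs IV: I (payoff 15).
Bob's best responses — vs I: II (payoff 10); vs II: IV (payoff 13); vs III: IV (payoff 9); vs IV: I (payoff 14); vs V: I (payoff 15).
No cell has both players best-responding. For instance, Alice's best reply to II is III, but against III Bob prefers IV over II.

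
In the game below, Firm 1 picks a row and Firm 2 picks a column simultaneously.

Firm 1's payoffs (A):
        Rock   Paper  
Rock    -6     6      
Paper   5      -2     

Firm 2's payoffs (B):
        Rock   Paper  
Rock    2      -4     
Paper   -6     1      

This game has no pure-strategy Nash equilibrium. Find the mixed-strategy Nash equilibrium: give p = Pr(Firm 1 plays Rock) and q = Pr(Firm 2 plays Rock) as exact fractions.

Each player's mixing probability is pinned down by making the *other* player indifferent.
Firm 2 indifferent between Rock and Paper: p·2 + (1−p)·(-6) = p·(-4) + (1−p)·1 ⟹ (-6) + 8p = 1 + (-5)p ⟹ p = 7/13.
Firm 1 indifferent between Rock and Paper: q·(-6) + (1−q)·6 = q·5 + (1−q)·(-2) ⟹ 6 + (-12)q = (-2) + 7q ⟹ q = 8/19.

p = 7/13, q = 8/19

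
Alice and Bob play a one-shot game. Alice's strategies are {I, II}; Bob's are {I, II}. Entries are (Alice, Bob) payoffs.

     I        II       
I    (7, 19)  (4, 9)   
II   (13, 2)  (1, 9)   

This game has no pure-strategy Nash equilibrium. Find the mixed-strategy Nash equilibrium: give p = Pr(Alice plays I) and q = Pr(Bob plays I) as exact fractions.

p = 7/17, q = 1/3

Each player's mixing probability is pinned down by making the *other* player indifferent.
Bob indifferent between I and II: p·19 + (1−p)·2 = p·9 + (1−p)·9 ⟹ 2 + 17p = 9 + 0p ⟹ p = 7/17.
Alice indifferent between I and II: q·7 + (1−q)·4 = q·13 + (1−q)·1 ⟹ 4 + 3q = 1 + 12q ⟹ q = 1/3.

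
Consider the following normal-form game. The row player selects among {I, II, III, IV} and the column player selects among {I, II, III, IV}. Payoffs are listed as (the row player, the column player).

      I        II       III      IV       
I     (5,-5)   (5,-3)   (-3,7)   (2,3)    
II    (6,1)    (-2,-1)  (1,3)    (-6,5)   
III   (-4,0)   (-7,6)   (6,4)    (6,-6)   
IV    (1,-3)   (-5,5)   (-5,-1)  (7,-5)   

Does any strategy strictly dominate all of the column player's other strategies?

A strategy is strictly dominant if it gives the column player a strictly higher payoff than every other strategy, against every choice by the opponent.
I is not dominant: against I, II gives -3 > -5.
II is not dominant: against I, III gives 7 > -3.
III is not dominant: against II, IV gives 5 > 3.
IV is not dominant: against I, III gives 7 > 3.
No single strategy is best against every opponent action.

No strictly dominant strategy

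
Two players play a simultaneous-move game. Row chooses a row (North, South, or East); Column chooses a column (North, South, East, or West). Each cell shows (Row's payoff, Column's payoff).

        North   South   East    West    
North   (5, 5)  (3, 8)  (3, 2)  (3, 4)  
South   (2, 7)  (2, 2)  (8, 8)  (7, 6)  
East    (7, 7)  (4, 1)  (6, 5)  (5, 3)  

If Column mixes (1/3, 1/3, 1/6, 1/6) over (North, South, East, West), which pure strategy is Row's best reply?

East

Row's best reply maximizes expected payoff against the mix.
North: (1/3)·5 + (1/3)·3 + (1/6)·3 + (1/6)·3 = 11/3
South: (1/3)·2 + (1/3)·2 + (1/6)·8 + (1/6)·7 = 23/6
East: (1/3)·7 + (1/3)·4 + (1/6)·6 + (1/6)·5 = 11/2
Highest expected payoff is 11/2, from East.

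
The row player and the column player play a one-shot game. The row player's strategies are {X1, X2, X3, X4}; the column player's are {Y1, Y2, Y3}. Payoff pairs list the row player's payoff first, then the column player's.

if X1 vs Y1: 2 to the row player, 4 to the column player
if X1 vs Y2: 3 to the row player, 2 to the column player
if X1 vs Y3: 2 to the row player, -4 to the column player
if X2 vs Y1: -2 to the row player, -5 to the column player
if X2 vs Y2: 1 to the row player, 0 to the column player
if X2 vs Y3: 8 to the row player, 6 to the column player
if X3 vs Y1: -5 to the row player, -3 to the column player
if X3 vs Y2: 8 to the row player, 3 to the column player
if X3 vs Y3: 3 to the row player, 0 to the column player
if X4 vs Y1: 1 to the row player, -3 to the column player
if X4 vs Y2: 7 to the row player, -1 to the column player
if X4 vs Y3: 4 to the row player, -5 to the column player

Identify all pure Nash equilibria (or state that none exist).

(X1, Y1), (X2, Y3), and (X3, Y2)

Find each player's best response to every opponent strategy; NE are the intersections.
The row player's best responses — vs Y1: X1 (payoff 2); vs Y2: X3 (payoff 8); vs Y3: X2 (payoff 8).
The column player's best responses — vs X1: Y1 (payoff 4); vs X2: Y3 (payoff 6); vs X3: Y2 (payoff 3); vs X4: Y2 (payoff -1).
Mutual best responses occur at (X1, Y1), (X2, Y3), and (X3, Y2); at each, neither player gains by switching.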